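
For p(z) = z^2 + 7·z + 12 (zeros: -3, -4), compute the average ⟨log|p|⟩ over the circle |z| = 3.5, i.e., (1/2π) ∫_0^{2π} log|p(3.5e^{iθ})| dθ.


Zeros: -4, -3; r = 3.5.
Inside |z| < r: -3. Outside (|z| ≥ r): -4.
p(0) = 12, so log|p(0)| = log(12) = 2.4849.
Apply Jensen: I(r) = log|p(0)| + Σ_k log(r/|z_k|), summed over zeros inside |z| < r.
  log(r/|z_k|) for z_k = -3: log(3.5/3) = 0.1542
  Outside zeros (-4) contribute nothing to the Jensen sum.
Sum over inside zeros: 0.1542.
I(r) = log|p(0)| + (inside sum) = 2.4849 + 0.1542 = 2.6391.
Note: since some zeros are outside |z| ≤ r, the simplified n·log(r) form does NOT apply — only the inside zeros contribute.

I(r) ≈ 2.6391.


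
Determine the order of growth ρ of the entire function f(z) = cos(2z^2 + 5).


Write cos(w) = (e^{iw} ± e^{−iw})/(2 or 2i), so |cos(w)| ≤ e^{|w|}. With w = 2z^2 + 5, |w| ≤ 2r^2 + 5 on |z|=r, giving M(r) ≤ e^{2r^2 + 5} and ρ ≤ 2. For the lower bound, choose z on |z|=r with 2z^2 purely imaginary of modulus 2r^2; then |cos(2z^2 + 5)| grows like e^{2r^2}/2, so ρ ≥ 2. Hence ρ = 2.
Therefore ρ = 2.

Order ρ = 2.


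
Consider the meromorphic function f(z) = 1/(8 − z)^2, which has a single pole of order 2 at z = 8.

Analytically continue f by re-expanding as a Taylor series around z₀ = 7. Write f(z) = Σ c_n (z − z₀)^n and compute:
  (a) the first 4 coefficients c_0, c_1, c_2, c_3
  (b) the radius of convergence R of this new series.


Let w = z − z₀, so z = z₀ + w.
Then 8 − z = 8 − (z₀ + w) = (8 − z₀) − w = 1 − w.
f(z) = 1/(1 − w)^2 = (1/(1)^2) · (1 − w/(1))^{−2}.
By the binomial series (1−u)^{−2} = Σ_{n≥0} C(n+1, 1) u^n for |u|<1, with u = w/(1):
  c_n = C(n+1, 1) / (1)^(n+2).
  c_0 = 1/(1)^2 = 1.
  c_1 = 2/(1)^3 = 2.
  c_2 = 3/(1)^4 = 3.
  c_3 = 4/(1)^5 = 4.
The series is valid for |w/d| < 1, i.e. |z − z₀| < |d|.
Radius of convergence: R = |8 − z₀| = |1| = 1 (distance from z₀ to the singularity z = 8).

c_0 = 1, c_1 = 2, c_2 = 3, c_3 = 4; R = 1.


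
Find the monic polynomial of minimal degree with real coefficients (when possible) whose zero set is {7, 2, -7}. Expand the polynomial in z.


The polynomial is p(z) = ∏_{α ∈ S} (z − α), where S = {7, 2, -7}.
Expanding the product yields: p(z) = z^3 -2·z^2 -49·z + 98.
The resulting polynomial has degree 3 and real coefficients as required.

p(z) = z^3 -2·z^2 -49·z + 98.


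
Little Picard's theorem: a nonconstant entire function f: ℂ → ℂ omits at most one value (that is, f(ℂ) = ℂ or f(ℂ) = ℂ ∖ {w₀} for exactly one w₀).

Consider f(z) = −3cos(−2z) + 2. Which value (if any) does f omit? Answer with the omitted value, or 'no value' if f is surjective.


Little Picard bounds the complement of f(ℂ) to at most one point.
cos is entire and surjective onto ℂ: for every w ∈ ℂ, cos(ζ) = w has a solution ζ ∈ ℂ (e.g., via the complex inverse arccos). With ζ = −2z this gives z = ζ/(-2). Then -3·cos(−2z) takes every value in -3·ℂ = ℂ, and adding 2 is a bijection of ℂ. So f is surjective and omits no value. (Note: only on the real line is cos bounded by [−1, 1].)

Omitted value: no value.


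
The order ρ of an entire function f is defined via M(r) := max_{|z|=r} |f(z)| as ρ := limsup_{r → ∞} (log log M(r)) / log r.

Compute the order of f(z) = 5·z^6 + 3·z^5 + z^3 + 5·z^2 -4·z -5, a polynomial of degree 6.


|f(z)| ≤ Σ|c_k|·r^k = O(r^6) as r → ∞. Polynomial growth is O(e^{r^ε}) for every ε > 0 (since r^6/e^{r^ε} → 0), so ρ ≤ ε for all ε > 0, i.e. ρ = 0. Every nonconstant polynomial has order 0.
Therefore ρ = 0.

Order ρ = 0.


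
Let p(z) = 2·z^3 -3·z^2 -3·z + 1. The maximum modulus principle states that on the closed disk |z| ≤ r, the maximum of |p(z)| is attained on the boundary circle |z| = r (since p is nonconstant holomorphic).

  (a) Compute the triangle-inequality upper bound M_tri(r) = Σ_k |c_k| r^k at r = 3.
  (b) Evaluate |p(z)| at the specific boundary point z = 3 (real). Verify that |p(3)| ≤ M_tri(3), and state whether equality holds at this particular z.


Coefficients: c_0 = 1, c_1 = -3, c_2 = -3, c_3 = 2. Radius r = 3.
Part (a). Triangle bound: M_tri(r) = Σ_k |c_k| r^k
  = |1|·3^0 + |-3|·3^1 + |-3|·3^2 + |2|·3^3
  = 1 + 9 + 27 + 54 = 91.
This bounds M(r) := max_{|z|=r} |p(z)| from above; equality holds iff all terms c_k z^k can be made to align in phase at a single z on |z|=r.
Part (b). At z = 3 (real, on the circle |z| = r):
  p(3) = (1)·3^0 + (-3)·3^1 + (-3)·3^2 + (2)·3^3 = 19.
  |p(3)| = 19.
Check: |p(3)| = 19 ≤ 91 = M_tri(3). ✓ Equality does not hold at z = 3 (the coefficients have mixed signs, so the terms do not all align in phase there).

M_tri(3) = 91; |p(3)| = 19; equality at z=3: no.


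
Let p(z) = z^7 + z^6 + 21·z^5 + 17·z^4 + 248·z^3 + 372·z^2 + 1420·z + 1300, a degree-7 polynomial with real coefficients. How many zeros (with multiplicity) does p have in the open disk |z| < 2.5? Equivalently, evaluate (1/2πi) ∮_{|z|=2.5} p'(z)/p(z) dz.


The zeros of p are: (2 + 3i), (2 - 3i), -1, (-1 + 3i), (-1 - 3i), (-1 + 3i), (-1 - 3i).
Their magnitudes are: 3.606, 3.606, 1, 3.162, 3.162, 3.162, 3.162.
Zeros with |z| < R = 2.5: -1.
Count = 1.
By the argument principle, (1/2πi) ∮_{|z|=R} p'(z)/p(z) dz equals exactly this count.

Number of zeros inside |z| < 2.5: 1.


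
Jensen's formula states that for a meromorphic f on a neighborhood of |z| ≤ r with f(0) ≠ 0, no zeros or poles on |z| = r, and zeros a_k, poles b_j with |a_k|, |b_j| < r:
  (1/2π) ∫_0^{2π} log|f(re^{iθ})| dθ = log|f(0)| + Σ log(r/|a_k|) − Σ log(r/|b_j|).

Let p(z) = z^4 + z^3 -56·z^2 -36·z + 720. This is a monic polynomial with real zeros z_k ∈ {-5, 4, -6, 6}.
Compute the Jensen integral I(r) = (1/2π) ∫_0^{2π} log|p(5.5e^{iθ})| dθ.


Zeros: -6, -5, 4, 6; r = 5.5.
Inside |z| < r: -5, 4. Outside (|z| ≥ r): -6, 6.
p(0) = 720, so log|p(0)| = log(720) = 6.5793.
Apply Jensen: I(r) = log|p(0)| + Σ_k log(r/|z_k|), summed over zeros inside |z| < r.
  log(r/|z_k|) for z_k = -5: log(5.5/5) = 0.0953
  log(r/|z_k|) for z_k = 4: log(5.5/4) = 0.3185
  Outside zeros (-6, 6) contribute nothing to the Jensen sum.
Sum over inside zeros: 0.4138.
I(r) = log|p(0)| + (inside sum) = 6.5793 + 0.4138 = 6.9930.
Note: since some zeros are outside |z| ≤ r, the simplified n·log(r) form does NOT apply — only the inside zeros contribute.

I(r) ≈ 6.9930.


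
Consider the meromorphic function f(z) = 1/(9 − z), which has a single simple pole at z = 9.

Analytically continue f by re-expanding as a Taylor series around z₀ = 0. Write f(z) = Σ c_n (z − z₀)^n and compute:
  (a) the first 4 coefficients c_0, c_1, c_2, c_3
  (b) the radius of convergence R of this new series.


Let w = z − z₀, so z = z₀ + w.
Then 9 − z = 9 − (z₀ + w) = (9 − z₀) − w = 9 − w.
f(z) = 1/(9 − w) = (1/(9)) · 1/(1 − w/(9)) = Σ_{n≥0} w^n / (9)^(n+1).
So c_n = 1/(9)^(n+1):
  c_0 = 1/(9)^1 = 1/9.
  c_1 = 1/(9)^2 = 1/81.
  c_2 = 1/(9)^3 = 1/729.
  c_3 = 1/(9)^4 = 1/6561.
The series is valid for |w/d| < 1, i.e. |z − z₀| < |d|.
Radius of convergence: R = |9 − z₀| = |9| = 9 (distance from z₀ to the singularity z = 9).

c_0 = 1/9, c_1 = 1/81, c_2 = 1/729, c_3 = 1/6561; R = 9.


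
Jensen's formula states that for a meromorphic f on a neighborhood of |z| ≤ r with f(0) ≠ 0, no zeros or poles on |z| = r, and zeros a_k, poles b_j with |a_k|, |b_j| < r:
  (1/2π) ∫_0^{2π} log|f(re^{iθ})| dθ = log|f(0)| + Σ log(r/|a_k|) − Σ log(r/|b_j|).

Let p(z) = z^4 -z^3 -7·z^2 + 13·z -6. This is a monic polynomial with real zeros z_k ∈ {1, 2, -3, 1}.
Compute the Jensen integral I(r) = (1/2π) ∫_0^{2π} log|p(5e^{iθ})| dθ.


Zeros: -3, 1, 1, 2; r = 5.
Inside |z| < r: -3, 1, 1, 2. Outside (|z| ≥ r): ∅.
p(0) = -6, so log|p(0)| = log(6) = 1.7918.
Apply Jensen: I(r) = log|p(0)| + Σ_k log(r/|z_k|), summed over zeros inside |z| < r.
  log(r/|z_k|) for z_k = 1: log(5/1) = 1.6094
  log(r/|z_k|) for z_k = 2: log(5/2) = 0.9163
  log(r/|z_k|) for z_k = -3: log(5/3) = 0.5108
  log(r/|z_k|) for z_k = 1: log(5/1) = 1.6094
Sum over inside zeros: 4.6460.
I(r) = log|p(0)| + (inside sum) = 1.7918 + 4.6460 = 6.4378.
Closed form (all zeros inside, monic): I(r) = n·log(r) = 4·log(5) = 6.4378. ✓

I(r) ≈ 6.4378.


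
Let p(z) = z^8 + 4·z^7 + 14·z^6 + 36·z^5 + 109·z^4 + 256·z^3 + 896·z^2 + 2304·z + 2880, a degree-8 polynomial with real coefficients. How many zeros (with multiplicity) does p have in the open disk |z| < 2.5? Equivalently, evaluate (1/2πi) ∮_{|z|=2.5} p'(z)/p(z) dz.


The zeros of p are: (-2 + 1i), (-2 - 1i), (-2 + 2i), (-2 - 2i), (2 + 2i), (2 - 2i), (0 + 3i), (0 - 3i).
Their magnitudes are: 2.236, 2.236, 2.828, 2.828, 2.828, 2.828, 3, 3.
Zeros with |z| < R = 2.5: (-2 + 1i), (-2 - 1i).
Count = 2.
By the argument principle, (1/2πi) ∮_{|z|=R} p'(z)/p(z) dz equals exactly this count.

Number of zeros inside |z| < 2.5: 2.


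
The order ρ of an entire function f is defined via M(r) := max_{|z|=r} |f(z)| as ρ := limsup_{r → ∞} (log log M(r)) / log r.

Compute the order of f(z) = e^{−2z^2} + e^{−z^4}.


Each summand is entire of order 2 and 4 respectively (as in the single-exponential case). The order of a sum is at most the max of the orders, so ρ ≤ 4. For the lower bound: on |z|=r choose arg z so that -1z^4 is real positive; then |e^{-1z^4}| = e^{1r^4} while |e^{-2z^2}| ≤ e^{2r^2} = o(e^{1r^4}). So |f| ≥ e^{1r^4}(1 − o(1)) and ρ ≥ 4. Hence ρ = max(2, 4) = 4.
Therefore ρ = 4.

Order ρ = 4.


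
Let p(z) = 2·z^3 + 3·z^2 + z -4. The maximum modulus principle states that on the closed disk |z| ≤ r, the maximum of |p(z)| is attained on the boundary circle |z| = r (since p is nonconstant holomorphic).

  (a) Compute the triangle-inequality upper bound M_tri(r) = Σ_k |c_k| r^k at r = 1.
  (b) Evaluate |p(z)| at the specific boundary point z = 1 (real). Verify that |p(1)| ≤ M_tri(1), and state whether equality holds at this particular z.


Coefficients: c_0 = -4, c_1 = 1, c_2 = 3, c_3 = 2. Radius r = 1.
Part (a). Triangle bound: M_tri(r) = Σ_k |c_k| r^k
  = |-4|·1^0 + |1|·1^1 + |3|·1^2 + |2|·1^3
  = 4 + 1 + 3 + 2 = 10.
This bounds M(r) := max_{|z|=r} |p(z)| from above; equality holds iff all terms c_k z^k can be made to align in phase at a single z on |z|=r.
Part (b). At z = 1 (real, on the circle |z| = r):
  p(1) = (-4)·1^0 + (1)·1^1 + (3)·1^2 + (2)·1^3 = 2.
  |p(1)| = 2.
Check: |p(1)| = 2 ≤ 10 = M_tri(1). ✓ Equality does not hold at z = 1 (the coefficients have mixed signs, so the terms do not all align in phase there).

M_tri(1) = 10; |p(1)| = 2; equality at z=1: no.


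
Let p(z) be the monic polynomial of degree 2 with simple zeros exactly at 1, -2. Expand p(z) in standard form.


The polynomial is p(z) = ∏_{α ∈ S} (z − α), where S = {1, -2}.
Expanding the product yields: p(z) = z^2 + z -2.
The resulting polynomial has degree 2 and real coefficients as required.

p(z) = z^2 + z -2.


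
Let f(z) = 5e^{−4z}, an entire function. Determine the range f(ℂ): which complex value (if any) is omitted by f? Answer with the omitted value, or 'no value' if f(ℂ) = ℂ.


Little Picard bounds the complement of f(ℂ) to at most one point.
e^{−4z} is never zero on ℂ, so 5·e^{−4z} takes every value in ℂ ∖ {0}. Adding 0 shifts the range to ℂ ∖ {0}. Thus f omits exactly the value 0.

Omitted value: 0.


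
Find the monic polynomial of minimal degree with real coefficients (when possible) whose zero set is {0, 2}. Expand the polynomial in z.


The polynomial is p(z) = ∏_{α ∈ S} (z − α), where S = {0, 2}.
Expanding the product yields: p(z) = z^2 -2·z.
The resulting polynomial has degree 2 and real coefficients as required.

p(z) = z^2 -2·z.


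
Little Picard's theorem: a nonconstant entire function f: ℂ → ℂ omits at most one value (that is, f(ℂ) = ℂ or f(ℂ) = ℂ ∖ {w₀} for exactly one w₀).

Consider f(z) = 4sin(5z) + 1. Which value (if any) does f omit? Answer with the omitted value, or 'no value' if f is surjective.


Little Picard bounds the complement of f(ℂ) to at most one point.
sin is entire and surjective onto ℂ: for every w ∈ ℂ, sin(ζ) = w has a solution ζ ∈ ℂ (e.g., via the complex inverse arcsin). With ζ = 5z this gives z = ζ/(5). Then 4·sin(5z) takes every value in 4·ℂ = ℂ, and adding 1 is a bijection of ℂ. So f is surjective and omits no value. (Note: only on the real line is sin bounded by [−1, 1].)

Omitted value: no value.


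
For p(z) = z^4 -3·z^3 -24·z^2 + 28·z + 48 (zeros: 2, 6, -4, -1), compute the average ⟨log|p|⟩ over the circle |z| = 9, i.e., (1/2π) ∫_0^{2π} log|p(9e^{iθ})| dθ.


Zeros: -4, -1, 2, 6; r = 9.
Inside |z| < r: -4, -1, 2, 6. Outside (|z| ≥ r): ∅.
p(0) = 48, so log|p(0)| = log(48) = 3.8712.
Apply Jensen: I(r) = log|p(0)| + Σ_k log(r/|z_k|), summed over zeros inside |z| < r.
  log(r/|z_k|) for z_k = 2: log(9/2) = 1.5041
  log(r/|z_k|) for z_k = 6: log(9/6) = 0.4055
  log(r/|z_k|) for z_k = -4: log(9/4) = 0.8109
  log(r/|z_k|) for z_k = -1: log(9/1) = 2.1972
Sum over inside zeros: 4.9177.
I(r) = log|p(0)| + (inside sum) = 3.8712 + 4.9177 = 8.7889.
Closed form (all zeros inside, monic): I(r) = n·log(r) = 4·log(9) = 8.7889. ✓

I(r) ≈ 8.7889.


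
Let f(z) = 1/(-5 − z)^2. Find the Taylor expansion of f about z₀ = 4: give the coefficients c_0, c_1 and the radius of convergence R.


Let w = z − z₀, so z = z₀ + w.
Then -5 − z = -5 − (z₀ + w) = (-5 − z₀) − w = -9 − w.
f(z) = 1/(-9 − w)^2 = (1/(-9)^2) · (1 − w/(-9))^{−2}.
By the binomial series (1−u)^{−2} = Σ_{n≥0} C(n+1, 1) u^n for |u|<1, with u = w/(-9):
  c_n = C(n+1, 1) / (-9)^(n+2).
  c_0 = 1/(-9)^2 = 1/81.
  c_1 = 2/(-9)^3 = -2/729.
The series is valid for |w/d| < 1, i.e. |z − z₀| < |d|.
Radius of convergence: R = |-5 − z₀| = |-9| = 9 (distance from z₀ to the singularity z = -5).

c_0 = 1/81, c_1 = -2/729; R = 9.


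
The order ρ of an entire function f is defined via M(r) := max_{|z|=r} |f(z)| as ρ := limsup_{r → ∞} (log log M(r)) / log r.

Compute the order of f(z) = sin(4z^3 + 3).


Write sin(w) = (e^{iw} ± e^{−iw})/(2 or 2i), so |sin(w)| ≤ e^{|w|}. With w = 4z^3 + 3, |w| ≤ 4r^3 + 3 on |z|=r, giving M(r) ≤ e^{4r^3 + 3} and ρ ≤ 3. For the lower bound, choose z on |z|=r with 4z^3 purely imaginary of modulus 4r^3; then |sin(4z^3 + 3)| grows like e^{4r^3}/2, so ρ ≥ 3. Hence ρ = 3.
Therefore ρ = 3.

Order ρ = 3.


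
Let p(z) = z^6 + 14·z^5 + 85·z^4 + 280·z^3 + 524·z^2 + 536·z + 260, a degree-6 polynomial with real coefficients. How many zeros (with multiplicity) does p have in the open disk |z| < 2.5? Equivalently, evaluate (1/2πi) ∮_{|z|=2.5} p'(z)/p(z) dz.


The zeros of p are: (-3 + 1i), (-3 - 1i), (-1 + 1i), (-1 - 1i), (-3 + 2i), (-3 - 2i).
Their magnitudes are: 3.162, 3.162, 1.414, 1.414, 3.606, 3.606.
Zeros with |z| < R = 2.5: (-1 + 1i), (-1 - 1i).
Count = 2.
By the argument principle, (1/2πi) ∮_{|z|=R} p'(z)/p(z) dz equals exactly this count.

Number of zeros inside |z| < 2.5: 2.


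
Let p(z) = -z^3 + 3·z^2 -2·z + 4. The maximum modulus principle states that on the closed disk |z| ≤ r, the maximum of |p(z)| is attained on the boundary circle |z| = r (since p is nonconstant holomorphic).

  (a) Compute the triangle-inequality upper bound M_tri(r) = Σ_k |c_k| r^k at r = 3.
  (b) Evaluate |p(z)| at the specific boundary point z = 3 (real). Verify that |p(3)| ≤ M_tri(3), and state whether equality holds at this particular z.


Coefficients: c_0 = 4, c_1 = -2, c_2 = 3, c_3 = -1. Radius r = 3.
Part (a). Triangle bound: M_tri(r) = Σ_k |c_k| r^k
  = |4|·3^0 + |-2|·3^1 + |3|·3^2 + |-1|·3^3
  = 4 + 6 + 27 + 27 = 64.
This bounds M(r) := max_{|z|=r} |p(z)| from above; equality holds iff all terms c_k z^k can be made to align in phase at a single z on |z|=r.
Part (b). At z = 3 (real, on the circle |z| = r):
  p(3) = (4)·3^0 + (-2)·3^1 + (3)·3^2 + (-1)·3^3 = -2.
  |p(3)| = 2.
Check: |p(3)| = 2 ≤ 64 = M_tri(3). ✓ Equality does not hold at z = 3 (the coefficients have mixed signs, so the terms do not all align in phase there).

M_tri(3) = 64; |p(3)| = 2; equality at z=3: no.


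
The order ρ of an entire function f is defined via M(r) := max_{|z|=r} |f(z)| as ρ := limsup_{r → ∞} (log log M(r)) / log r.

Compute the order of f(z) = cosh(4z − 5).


cosh(w) is a linear combination of e^{iw} and e^{−iw} (or e^w, e^{−w} in the hyperbolic case), so |cosh(w)| ≤ e^{|w|}. With w = 4z − 5, |w| ≤ 4|z| + 5 = 4r + 5 on |z| = r, giving M(r) ≤ e^{4r + 5}, so ρ ≤ 1. On a suitable ray (z = it for sin/cos; z = t for sinh/cosh, t real → ∞), |cosh(4z − 5)| grows like e^{4|t|}/2, so ρ ≥ 1. Hence ρ = 1.
Therefore ρ = 1.

Order ρ = 1.


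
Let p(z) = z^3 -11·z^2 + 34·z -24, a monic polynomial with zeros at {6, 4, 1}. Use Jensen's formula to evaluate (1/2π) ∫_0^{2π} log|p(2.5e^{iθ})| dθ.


Zeros: 1, 4, 6; r = 2.5.
Inside |z| < r: 1. Outside (|z| ≥ r): 4, 6.
p(0) = -24, so log|p(0)| = log(24) = 3.1781.
Apply Jensen: I(r) = log|p(0)| + Σ_k log(r/|z_k|), summed over zeros inside |z| < r.
  log(r/|z_k|) for z_k = 1: log(2.5/1) = 0.9163
  Outside zeros (4, 6) contribute nothing to the Jensen sum.
Sum over inside zeros: 0.9163.
I(r) = log|p(0)| + (inside sum) = 3.1781 + 0.9163 = 4.0943.
Note: since some zeros are outside |z| ≤ r, the simplified n·log(r) form does NOT apply — only the inside zeros contribute.

I(r) ≈ 4.0943.


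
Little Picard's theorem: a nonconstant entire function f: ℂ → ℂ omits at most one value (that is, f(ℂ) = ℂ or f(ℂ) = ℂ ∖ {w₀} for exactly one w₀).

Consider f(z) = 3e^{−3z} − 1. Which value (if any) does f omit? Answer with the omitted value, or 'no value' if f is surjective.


Little Picard bounds the complement of f(ℂ) to at most one point.
e^{−3z} is never zero on ℂ, so 3·e^{−3z} takes every value in ℂ ∖ {0}. Adding -1 shifts the range to ℂ ∖ {-1}. Thus f omits exactly the value -1.

Omitted value: -1.


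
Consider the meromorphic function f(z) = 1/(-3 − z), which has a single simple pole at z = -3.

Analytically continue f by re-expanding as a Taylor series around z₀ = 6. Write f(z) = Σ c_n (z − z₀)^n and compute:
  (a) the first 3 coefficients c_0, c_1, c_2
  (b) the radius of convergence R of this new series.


Let w = z − z₀, so z = z₀ + w.
Then -3 − z = -3 − (z₀ + w) = (-3 − z₀) − w = -9 − w.
f(z) = 1/(-9 − w) = (1/(-9)) · 1/(1 − w/(-9)) = Σ_{n≥0} w^n / (-9)^(n+1).
So c_n = 1/(-9)^(n+1):
  c_0 = 1/(-9)^1 = -1/9.
  c_1 = 1/(-9)^2 = 1/81.
  c_2 = 1/(-9)^3 = -1/729.
The series is valid for |w/d| < 1, i.e. |z − z₀| < |d|.
Radius of convergence: R = |-3 − z₀| = |-9| = 9 (distance from z₀ to the singularity z = -3).

c_0 = -1/9, c_1 = 1/81, c_2 = -1/729; R = 9.


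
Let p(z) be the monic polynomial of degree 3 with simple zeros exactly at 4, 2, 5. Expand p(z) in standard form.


The polynomial is p(z) = ∏_{α ∈ S} (z − α), where S = {4, 2, 5}.
Expanding the product yields: p(z) = z^3 -11·z^2 + 38·z -40.
The resulting polynomial has degree 3 and real coefficients as required.

p(z) = z^3 -11·z^2 + 38·z -40.


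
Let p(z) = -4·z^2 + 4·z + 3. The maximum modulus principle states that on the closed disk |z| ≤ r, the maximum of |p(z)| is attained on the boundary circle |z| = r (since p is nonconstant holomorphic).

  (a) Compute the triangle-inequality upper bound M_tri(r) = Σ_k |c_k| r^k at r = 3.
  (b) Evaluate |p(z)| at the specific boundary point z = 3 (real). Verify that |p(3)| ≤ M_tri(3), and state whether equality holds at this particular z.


Coefficients: c_0 = 3, c_1 = 4, c_2 = -4. Radius r = 3.
Part (a). Triangle bound: M_tri(r) = Σ_k |c_k| r^k
  = |3|·3^0 + |4|·3^1 + |-4|·3^2
  = 3 + 12 + 36 = 51.
This bounds M(r) := max_{|z|=r} |p(z)| from above; equality holds iff all terms c_k z^k can be made to align in phase at a single z on |z|=r.
Part (b). At z = 3 (real, on the circle |z| = r):
  p(3) = (3)·3^0 + (4)·3^1 + (-4)·3^2 = -21.
  |p(3)| = 21.
Check: |p(3)| = 21 ≤ 51 = M_tri(3). ✓ Equality does not hold at z = 3 (the coefficients have mixed signs, so the terms do not all align in phase there).

M_tri(3) = 51; |p(3)| = 21; equality at z=3: no.


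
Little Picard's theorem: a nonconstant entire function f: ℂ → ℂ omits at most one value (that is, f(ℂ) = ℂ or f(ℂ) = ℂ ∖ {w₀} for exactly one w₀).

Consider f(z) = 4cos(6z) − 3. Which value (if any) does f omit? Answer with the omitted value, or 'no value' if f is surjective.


Little Picard bounds the complement of f(ℂ) to at most one point.
cos is entire and surjective onto ℂ: for every w ∈ ℂ, cos(ζ) = w has a solution ζ ∈ ℂ (e.g., via the complex inverse arccos). With ζ = 6z this gives z = ζ/(6). Then 4·cos(6z) takes every value in 4·ℂ = ℂ, and adding -3 is a bijection of ℂ. So f is surjective and omits no value. (Note: only on the real line is cos bounded by [−1, 1].)

Omitted value: no value.


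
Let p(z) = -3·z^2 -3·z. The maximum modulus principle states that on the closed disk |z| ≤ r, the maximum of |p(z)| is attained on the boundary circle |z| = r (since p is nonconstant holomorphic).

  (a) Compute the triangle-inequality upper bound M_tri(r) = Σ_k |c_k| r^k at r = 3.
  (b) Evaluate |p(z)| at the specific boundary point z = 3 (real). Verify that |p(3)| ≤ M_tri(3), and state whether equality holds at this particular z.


Coefficients: c_0 = 0, c_1 = -3, c_2 = -3. Radius r = 3.
Part (a). Triangle bound: M_tri(r) = Σ_k |c_k| r^k
  = |0|·3^0 + |-3|·3^1 + |-3|·3^2
  = 0 + 9 + 27 = 36.
This bounds M(r) := max_{|z|=r} |p(z)| from above; equality holds iff all terms c_k z^k can be made to align in phase at a single z on |z|=r.
Part (b). At z = 3 (real, on the circle |z| = r):
  p(3) = (0)·3^0 + (-3)·3^1 + (-3)·3^2 = -36.
  |p(3)| = 36.
Since all nonzero coefficients share the same sign, |p(3)| = 36 = M_tri(3); the triangle bound is attained at z = 3, so in fact M(r) = 36.

M_tri(3) = 36; |p(3)| = 36; equality at z=3: yes.


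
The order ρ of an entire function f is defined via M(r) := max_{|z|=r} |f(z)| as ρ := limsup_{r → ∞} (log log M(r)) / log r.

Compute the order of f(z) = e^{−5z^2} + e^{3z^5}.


Each summand is entire of order 2 and 5 respectively (as in the single-exponential case). The order of a sum is at most the max of the orders, so ρ ≤ 5. For the lower bound: on |z|=r choose arg z so that 3z^5 is real positive; then |e^{3z^5}| = e^{3r^5} while |e^{-5z^2}| ≤ e^{5r^2} = o(e^{3r^5}). So |f| ≥ e^{3r^5}(1 − o(1)) and ρ ≥ 5. Hence ρ = max(2, 5) = 5.
Therefore ρ = 5.

Order ρ = 5.


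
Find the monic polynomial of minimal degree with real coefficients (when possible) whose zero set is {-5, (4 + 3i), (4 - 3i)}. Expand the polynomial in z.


The polynomial is p(z) = ∏_{α ∈ S} (z − α), where S = {-5, (4 + 3i), (4 - 3i)}.
Expanding the product yields: p(z) = z^3 -3·z^2 -15·z + 125.
Note conjugate pairs combine to real quadratics: (z − (4+3i))(z − (4−3i)) = z² − 8z + 25.
The resulting polynomial has degree 3 and real coefficients as required.

p(z) = z^3 -3·z^2 -15·z + 125.


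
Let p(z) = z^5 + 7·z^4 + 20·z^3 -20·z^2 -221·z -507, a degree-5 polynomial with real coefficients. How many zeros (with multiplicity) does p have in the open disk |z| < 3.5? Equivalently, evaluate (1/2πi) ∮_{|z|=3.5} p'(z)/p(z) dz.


The zeros of p are: (-3 + 2i), (-3 - 2i), (-2 + 3i), (-2 - 3i), 3.
Their magnitudes are: 3.606, 3.606, 3.606, 3.606, 3.
Zeros with |z| < R = 3.5: 3.
Count = 1.
By the argument principle, (1/2πi) ∮_{|z|=R} p'(z)/p(z) dz equals exactly this count.

Number of zeros inside |z| < 3.5: 1.


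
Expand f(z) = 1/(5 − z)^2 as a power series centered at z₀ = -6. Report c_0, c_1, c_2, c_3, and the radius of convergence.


Let w = z − z₀, so z = z₀ + w.
Then 5 − z = 5 − (z₀ + w) = (5 − z₀) − w = 11 − w.
f(z) = 1/(11 − w)^2 = (1/(11)^2) · (1 − w/(11))^{−2}.
By the binomial series (1−u)^{−2} = Σ_{n≥0} C(n+1, 1) u^n for |u|<1, with u = w/(11):
  c_n = C(n+1, 1) / (11)^(n+2).
  c_0 = 1/(11)^2 = 1/121.
  c_1 = 2/(11)^3 = 2/1331.
  c_2 = 3/(11)^4 = 3/14641.
  c_3 = 4/(11)^5 = 4/161051.
The series is valid for |w/d| < 1, i.e. |z − z₀| < |d|.
Radius of convergence: R = |5 − z₀| = |11| = 11 (distance from z₀ to the singularity z = 5).

c_0 = 1/121, c_1 = 2/1331, c_2 = 3/14641, c_3 = 4/161051; R = 11.


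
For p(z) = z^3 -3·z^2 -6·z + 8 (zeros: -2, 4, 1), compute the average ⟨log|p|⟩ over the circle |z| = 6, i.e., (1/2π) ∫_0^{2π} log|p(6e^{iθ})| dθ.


Zeros: -2, 1, 4; r = 6.
Inside |z| < r: -2, 1, 4. Outside (|z| ≥ r): ∅.
p(0) = 8, so log|p(0)| = log(8) = 2.0794.
Apply Jensen: I(r) = log|p(0)| + Σ_k log(r/|z_k|), summed over zeros inside |z| < r.
  log(r/|z_k|) for z_k = -2: log(6/2) = 1.0986
  log(r/|z_k|) for z_k = 4: log(6/4) = 0.4055
  log(r/|z_k|) for z_k = 1: log(6/1) = 1.7918
Sum over inside zeros: 3.2958.
I(r) = log|p(0)| + (inside sum) = 2.0794 + 3.2958 = 5.3753.
Closed form (all zeros inside, monic): I(r) = n·log(r) = 3·log(6) = 5.3753. ✓

I(r) ≈ 5.3753.


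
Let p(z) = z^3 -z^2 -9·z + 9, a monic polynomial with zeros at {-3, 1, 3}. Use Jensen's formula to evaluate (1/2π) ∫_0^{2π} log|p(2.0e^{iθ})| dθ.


Zeros: -3, 1, 3; r = 2.0.
Inside |z| < r: 1. Outside (|z| ≥ r): -3, 3.
p(0) = 9, so log|p(0)| = log(9) = 2.1972.
Apply Jensen: I(r) = log|p(0)| + Σ_k log(r/|z_k|), summed over zeros inside |z| < r.
  log(r/|z_k|) for z_k = 1: log(2.0/1) = 0.6931
  Outside zeros (-3, 3) contribute nothing to the Jensen sum.
Sum over inside zeros: 0.6931.
I(r) = log|p(0)| + (inside sum) = 2.1972 + 0.6931 = 2.8904.
Note: since some zeros are outside |z| ≤ r, the simplified n·log(r) form does NOT apply — only the inside zeros contribute.

I(r) ≈ 2.8904.


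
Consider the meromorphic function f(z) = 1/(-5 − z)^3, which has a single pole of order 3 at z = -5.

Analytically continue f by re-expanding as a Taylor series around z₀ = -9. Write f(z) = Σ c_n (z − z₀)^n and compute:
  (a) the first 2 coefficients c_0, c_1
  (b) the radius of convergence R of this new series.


Let w = z − z₀, so z = z₀ + w.
Then -5 − z = -5 − (z₀ + w) = (-5 − z₀) − w = 4 − w.
f(z) = 1/(4 − w)^3 = (1/(4)^3) · (1 − w/(4))^{−3}.
By the binomial series (1−u)^{−3} = Σ_{n≥0} C(n+2, 2) u^n for |u|<1, with u = w/(4):
  c_n = C(n+2, 2) / (4)^(n+3).
  c_0 = 1/(4)^3 = 1/64.
  c_1 = 3/(4)^4 = 3/256.
The series is valid for |w/d| < 1, i.e. |z − z₀| < |d|.
Radius of convergence: R = |-5 − z₀| = |4| = 4 (distance from z₀ to the singularity z = -5).

c_0 = 1/64, c_1 = 3/256; R = 4.


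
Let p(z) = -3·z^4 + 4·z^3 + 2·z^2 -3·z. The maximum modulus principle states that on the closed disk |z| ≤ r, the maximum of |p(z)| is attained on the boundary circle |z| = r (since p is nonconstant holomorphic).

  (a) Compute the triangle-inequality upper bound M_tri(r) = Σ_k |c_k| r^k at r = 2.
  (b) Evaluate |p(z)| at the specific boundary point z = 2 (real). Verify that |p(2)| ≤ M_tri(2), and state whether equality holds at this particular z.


Coefficients: c_0 = 0, c_1 = -3, c_2 = 2, c_3 = 4, c_4 = -3. Radius r = 2.
Part (a). Triangle bound: M_tri(r) = Σ_k |c_k| r^k
  = |0|·2^0 + |-3|·2^1 + |2|·2^2 + |4|·2^3 + |-3|·2^4
  = 0 + 6 + 8 + 32 + 48 = 94.
This bounds M(r) := max_{|z|=r} |p(z)| from above; equality holds iff all terms c_k z^k can be made to align in phase at a single z on |z|=r.
Part (b). At z = 2 (real, on the circle |z| = r):
  p(2) = (0)·2^0 + (-3)·2^1 + (2)·2^2 + (4)·2^3 + (-3)·2^4 = -14.
  |p(2)| = 14.
Check: |p(2)| = 14 ≤ 94 = M_tri(2). ✓ Equality does not hold at z = 2 (the coefficients have mixed signs, so the terms do not all align in phase there).

M_tri(2) = 94; |p(2)| = 14; equality at z=2: no.


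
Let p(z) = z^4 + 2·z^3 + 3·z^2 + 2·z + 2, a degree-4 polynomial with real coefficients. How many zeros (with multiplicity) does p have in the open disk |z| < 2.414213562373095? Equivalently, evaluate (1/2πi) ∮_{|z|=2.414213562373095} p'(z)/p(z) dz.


The zeros of p are: (-1 + 1i), (-1 - 1i), (0 + 1i), (0 - 1i).
Their magnitudes are: 1.414, 1.414, 1, 1.
Zeros with |z| < R = 2.414213562373095: (-1 + 1i), (-1 - 1i), (0 + 1i), (0 - 1i).
Count = 4.
By the argument principle, (1/2πi) ∮_{|z|=R} p'(z)/p(z) dz equals exactly this count.

Number of zeros inside |z| < 2.414213562373095: 4.


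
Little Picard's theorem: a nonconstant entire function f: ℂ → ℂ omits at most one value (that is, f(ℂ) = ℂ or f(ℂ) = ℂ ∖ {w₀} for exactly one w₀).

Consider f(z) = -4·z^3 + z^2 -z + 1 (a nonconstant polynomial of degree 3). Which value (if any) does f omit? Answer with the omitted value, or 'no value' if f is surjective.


Little Picard bounds the complement of f(ℂ) to at most one point.
For every w ∈ ℂ, the equation p(z) − w = 0 is a nonconstant polynomial in z and hence has at least one root by the fundamental theorem of algebra. So p is surjective onto ℂ, omitting no value.

Omitted value: no value.


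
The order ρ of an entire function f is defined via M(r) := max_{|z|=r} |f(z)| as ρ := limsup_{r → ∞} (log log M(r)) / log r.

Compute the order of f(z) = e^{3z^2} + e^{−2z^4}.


Each summand is entire of order 2 and 4 respectively (as in the single-exponential case). The order of a sum is at most the max of the orders, so ρ ≤ 4. For the lower bound: on |z|=r choose arg z so that -2z^4 is real positive; then |e^{-2z^4}| = e^{2r^4} while |e^{3z^2}| ≤ e^{3r^2} = o(e^{2r^4}). So |f| ≥ e^{2r^4}(1 − o(1)) and ρ ≥ 4. Hence ρ = max(2, 4) = 4.
Therefore ρ = 4.

Order ρ = 4.


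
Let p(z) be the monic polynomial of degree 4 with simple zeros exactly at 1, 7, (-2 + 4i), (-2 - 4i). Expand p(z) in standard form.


The polynomial is p(z) = ∏_{α ∈ S} (z − α), where S = {1, 7, (-2 + 4i), (-2 - 4i)}.
Expanding the product yields: p(z) = z^4 -4·z^3 -5·z^2 -132·z + 140.
Note conjugate pairs combine to real quadratics: (z − (-2+4i))(z − (-2−4i)) = z² + 4z + 20.
The resulting polynomial has degree 4 and real coefficients as required.

p(z) = z^4 -4·z^3 -5·z^2 -132·z + 140.


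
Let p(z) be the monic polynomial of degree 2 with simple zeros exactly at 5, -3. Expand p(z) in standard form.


The polynomial is p(z) = ∏_{α ∈ S} (z − α), where S = {5, -3}.
Expanding the product yields: p(z) = z^2 -2·z -15.
The resulting polynomial has degree 2 and real coefficients as required.

p(z) = z^2 -2·z -15.


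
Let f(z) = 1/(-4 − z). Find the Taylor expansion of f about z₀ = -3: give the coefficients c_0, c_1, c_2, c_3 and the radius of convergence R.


Let w = z − z₀, so z = z₀ + w.
Then -4 − z = -4 − (z₀ + w) = (-4 − z₀) − w = -1 − w.
f(z) = 1/(-1 − w) = (1/(-1)) · 1/(1 − w/(-1)) = Σ_{n≥0} w^n / (-1)^(n+1).
So c_n = 1/(-1)^(n+1):
  c_0 = 1/(-1)^1 = -1.
  c_1 = 1/(-1)^2 = 1.
  c_2 = 1/(-1)^3 = -1.
  c_3 = 1/(-1)^4 = 1.
The series is valid for |w/d| < 1, i.e. |z − z₀| < |d|.
Radius of convergence: R = |-4 − z₀| = |-1| = 1 (distance from z₀ to the singularity z = -4).

c_0 = -1, c_1 = 1, c_2 = -1, c_3 = 1; R = 1.


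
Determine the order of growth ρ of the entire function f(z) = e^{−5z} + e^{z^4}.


Each summand is entire of order 1 and 4 respectively (as in the single-exponential case). The order of a sum is at most the max of the orders, so ρ ≤ 4. For the lower bound: on |z|=r choose arg z so that 1z^4 is real positive; then |e^{1z^4}| = e^{1r^4} while |e^{-5z}| ≤ e^{5r^1} = o(e^{1r^4}). So |f| ≥ e^{1r^4}(1 − o(1)) and ρ ≥ 4. Hence ρ = max(1, 4) = 4.
Therefore ρ = 4.

Order ρ = 4.


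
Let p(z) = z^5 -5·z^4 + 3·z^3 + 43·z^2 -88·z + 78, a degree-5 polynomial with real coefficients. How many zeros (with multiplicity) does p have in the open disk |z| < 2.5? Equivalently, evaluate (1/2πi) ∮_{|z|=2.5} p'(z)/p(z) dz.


The zeros of p are: (3 + 2i), (3 - 2i), -3, (1 + 1i), (1 - 1i).
Their magnitudes are: 3.606, 3.606, 3, 1.414, 1.414.
Zeros with |z| < R = 2.5: (1 + 1i), (1 - 1i).
Count = 2.
By the argument principle, (1/2πi) ∮_{|z|=R} p'(z)/p(z) dz equals exactly this count.

Number of zeros inside |z| < 2.5: 2.


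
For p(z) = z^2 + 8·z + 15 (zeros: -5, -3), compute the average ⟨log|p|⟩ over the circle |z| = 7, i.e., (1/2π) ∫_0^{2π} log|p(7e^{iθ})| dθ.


Zeros: -5, -3; r = 7.
Inside |z| < r: -5, -3. Outside (|z| ≥ r): ∅.
p(0) = 15, so log|p(0)| = log(15) = 2.7081.
Apply Jensen: I(r) = log|p(0)| + Σ_k log(r/|z_k|), summed over zeros inside |z| < r.
  log(r/|z_k|) for z_k = -5: log(7/5) = 0.3365
  log(r/|z_k|) for z_k = -3: log(7/3) = 0.8473
Sum over inside zeros: 1.1838.
I(r) = log|p(0)| + (inside sum) = 2.7081 + 1.1838 = 3.8918.
Closed form (all zeros inside, monic): I(r) = n·log(r) = 2·log(7) = 3.8918. ✓

I(r) ≈ 3.8918.


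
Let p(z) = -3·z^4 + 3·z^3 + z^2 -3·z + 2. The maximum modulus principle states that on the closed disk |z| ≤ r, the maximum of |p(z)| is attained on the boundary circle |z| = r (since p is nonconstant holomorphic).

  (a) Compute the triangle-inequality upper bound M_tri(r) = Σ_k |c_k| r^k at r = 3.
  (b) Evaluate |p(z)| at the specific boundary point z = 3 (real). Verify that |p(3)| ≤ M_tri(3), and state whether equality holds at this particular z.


Coefficients: c_0 = 2, c_1 = -3, c_2 = 1, c_3 = 3, c_4 = -3. Radius r = 3.
Part (a). Triangle bound: M_tri(r) = Σ_k |c_k| r^k
  = |2|·3^0 + |-3|·3^1 + |1|·3^2 + |3|·3^3 + |-3|·3^4
  = 2 + 9 + 9 + 81 + 243 = 344.
This bounds M(r) := max_{|z|=r} |p(z)| from above; equality holds iff all terms c_k z^k can be made to align in phase at a single z on |z|=r.
Part (b). At z = 3 (real, on the circle |z| = r):
  p(3) = (2)·3^0 + (-3)·3^1 + (1)·3^2 + (3)·3^3 + (-3)·3^4 = -160.
  |p(3)| = 160.
Check: |p(3)| = 160 ≤ 344 = M_tri(3). ✓ Equality does not hold at z = 3 (the coefficients have mixed signs, so the terms do not all align in phase there).

M_tri(3) = 344; |p(3)| = 160; equality at z=3: no.


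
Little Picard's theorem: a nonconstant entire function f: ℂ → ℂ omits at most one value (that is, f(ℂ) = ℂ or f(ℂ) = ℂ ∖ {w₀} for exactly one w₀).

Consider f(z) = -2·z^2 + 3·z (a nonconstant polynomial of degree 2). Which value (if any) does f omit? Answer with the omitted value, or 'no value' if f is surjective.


Little Picard bounds the complement of f(ℂ) to at most one point.
For every w ∈ ℂ, the equation p(z) − w = 0 is a nonconstant polynomial in z and hence has at least one root by the fundamental theorem of algebra. So p is surjective onto ℂ, omitting no value.

Omitted value: no value.


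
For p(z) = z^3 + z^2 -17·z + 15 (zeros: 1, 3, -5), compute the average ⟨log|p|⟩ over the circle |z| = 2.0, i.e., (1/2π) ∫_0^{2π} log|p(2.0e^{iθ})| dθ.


Zeros: -5, 1, 3; r = 2.0.
Inside |z| < r: 1. Outside (|z| ≥ r): -5, 3.
p(0) = 15, so log|p(0)| = log(15) = 2.7081.
Apply Jensen: I(r) = log|p(0)| + Σ_k log(r/|z_k|), summed over zeros inside |z| < r.
  log(r/|z_k|) for z_k = 1: log(2.0/1) = 0.6931
  Outside zeros (-5, 3) contribute nothing to the Jensen sum.
Sum over inside zeros: 0.6931.
I(r) = log|p(0)| + (inside sum) = 2.7081 + 0.6931 = 3.4012.
Note: since some zeros are outside |z| ≤ r, the simplified n·log(r) form does NOT apply — only the inside zeros contribute.

I(r) ≈ 3.4012.


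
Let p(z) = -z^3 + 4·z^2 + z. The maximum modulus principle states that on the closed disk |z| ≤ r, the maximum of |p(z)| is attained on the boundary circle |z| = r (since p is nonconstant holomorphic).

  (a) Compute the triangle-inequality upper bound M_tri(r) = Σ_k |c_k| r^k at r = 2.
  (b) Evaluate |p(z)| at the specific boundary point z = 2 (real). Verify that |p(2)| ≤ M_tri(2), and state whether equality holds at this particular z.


Coefficients: c_0 = 0, c_1 = 1, c_2 = 4, c_3 = -1. Radius r = 2.
Part (a). Triangle bound: M_tri(r) = Σ_k |c_k| r^k
  = |0|·2^0 + |1|·2^1 + |4|·2^2 + |-1|·2^3
  = 0 + 2 + 16 + 8 = 26.
This bounds M(r) := max_{|z|=r} |p(z)| from above; equality holds iff all terms c_k z^k can be made to align in phase at a single z on |z|=r.
Part (b). At z = 2 (real, on the circle |z| = r):
  p(2) = (0)·2^0 + (1)·2^1 + (4)·2^2 + (-1)·2^3 = 10.
  |p(2)| = 10.
Check: |p(2)| = 10 ≤ 26 = M_tri(2). ✓ Equality does not hold at z = 2 (the coefficients have mixed signs, so the terms do not all align in phase there).

M_tri(2) = 26; |p(2)| = 10; equality at z=2: no.


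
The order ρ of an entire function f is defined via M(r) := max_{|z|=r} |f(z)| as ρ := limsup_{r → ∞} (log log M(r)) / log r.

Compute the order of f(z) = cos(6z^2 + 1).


Write cos(w) = (e^{iw} ± e^{−iw})/(2 or 2i), so |cos(w)| ≤ e^{|w|}. With w = 6z^2 + 1, |w| ≤ 6r^2 + 1 on |z|=r, giving M(r) ≤ e^{6r^2 + 1} and ρ ≤ 2. For the lower bound, choose z on |z|=r with 6z^2 purely imaginary of modulus 6r^2; then |cos(6z^2 + 1)| grows like e^{6r^2}/2, so ρ ≥ 2. Hence ρ = 2.
Therefore ρ = 2.

Order ρ = 2.


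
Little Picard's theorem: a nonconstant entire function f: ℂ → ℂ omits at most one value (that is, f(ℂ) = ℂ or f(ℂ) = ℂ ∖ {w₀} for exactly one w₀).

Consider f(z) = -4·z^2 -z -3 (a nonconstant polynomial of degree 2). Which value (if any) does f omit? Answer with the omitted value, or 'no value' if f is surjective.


Little Picard bounds the complement of f(ℂ) to at most one point.
For every w ∈ ℂ, the equation p(z) − w = 0 is a nonconstant polynomial in z and hence has at least one root by the fundamental theorem of algebra. So p is surjective onto ℂ, omitting no value.

Omitted value: no value.


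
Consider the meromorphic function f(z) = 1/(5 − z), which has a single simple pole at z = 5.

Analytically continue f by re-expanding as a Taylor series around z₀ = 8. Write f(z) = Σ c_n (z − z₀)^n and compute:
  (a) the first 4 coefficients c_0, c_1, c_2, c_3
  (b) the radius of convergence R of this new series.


Let w = z − z₀, so z = z₀ + w.
Then 5 − z = 5 − (z₀ + w) = (5 − z₀) − w = -3 − w.
f(z) = 1/(-3 − w) = (1/(-3)) · 1/(1 − w/(-3)) = Σ_{n≥0} w^n / (-3)^(n+1).
So c_n = 1/(-3)^(n+1):
  c_0 = 1/(-3)^1 = -1/3.
  c_1 = 1/(-3)^2 = 1/9.
  c_2 = 1/(-3)^3 = -1/27.
  c_3 = 1/(-3)^4 = 1/81.
The series is valid for |w/d| < 1, i.e. |z − z₀| < |d|.
Radius of convergence: R = |5 − z₀| = |-3| = 3 (distance from z₀ to the singularity z = 5).

c_0 = -1/3, c_1 = 1/9, c_2 = -1/27, c_3 = 1/81; R = 3.


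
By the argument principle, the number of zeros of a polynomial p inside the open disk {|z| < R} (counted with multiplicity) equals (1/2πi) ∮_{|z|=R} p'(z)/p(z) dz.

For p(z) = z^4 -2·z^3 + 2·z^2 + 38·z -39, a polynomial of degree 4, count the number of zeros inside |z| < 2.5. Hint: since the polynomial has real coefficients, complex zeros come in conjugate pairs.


The zeros of p are: 1, (2 + 3i), (2 - 3i), -3.
Their magnitudes are: 1, 3.606, 3.606, 3.
Zeros with |z| < R = 2.5: 1.
Count = 1.
By the argument principle, (1/2πi) ∮_{|z|=R} p'(z)/p(z) dz equals exactly this count.

Number of zeros inside |z| < 2.5: 1.


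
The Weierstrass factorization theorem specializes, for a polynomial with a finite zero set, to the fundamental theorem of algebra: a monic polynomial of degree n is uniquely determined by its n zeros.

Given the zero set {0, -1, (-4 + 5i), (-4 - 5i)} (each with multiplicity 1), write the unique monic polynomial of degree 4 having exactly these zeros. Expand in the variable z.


The polynomial is p(z) = ∏_{α ∈ S} (z − α), where S = {0, -1, (-4 + 5i), (-4 - 5i)}.
Expanding the product yields: p(z) = z^4 + 9·z^3 + 49·z^2 + 41·z.
Note conjugate pairs combine to real quadratics: (z − (-4+5i))(z − (-4−5i)) = z² + 8z + 41.
The resulting polynomial has degree 4 and real coefficients as required.

p(z) = z^4 + 9·z^3 + 49·z^2 + 41·z.


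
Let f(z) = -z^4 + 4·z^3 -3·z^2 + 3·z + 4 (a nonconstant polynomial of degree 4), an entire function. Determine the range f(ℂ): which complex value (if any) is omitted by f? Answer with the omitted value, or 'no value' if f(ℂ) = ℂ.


Little Picard bounds the complement of f(ℂ) to at most one point.
For every w ∈ ℂ, the equation p(z) − w = 0 is a nonconstant polynomial in z and hence has at least one root by the fundamental theorem of algebra. So p is surjective onto ℂ, omitting no value.

Omitted value: no value.
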